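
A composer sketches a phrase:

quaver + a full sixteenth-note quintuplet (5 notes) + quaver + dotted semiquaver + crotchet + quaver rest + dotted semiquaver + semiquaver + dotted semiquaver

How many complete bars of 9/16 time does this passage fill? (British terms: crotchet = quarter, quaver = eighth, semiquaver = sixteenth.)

2

One bar of 9/16 = 18 thirty-second notes.
Each duration in thirty-second notes: quaver = 4; a full sixteenth-note quintuplet (5 notes) (five quintuplet sixteenths span one quarter) = 8; quaver = 4; dotted semiquaver = 3; crotchet = 8; quaver rest = 4; dotted semiquaver = 3; semiquaver = 2; dotted semiquaver = 3.
Total: 4 + 8 + 4 + 3 + 8 + 4 + 3 + 2 + 3 = 39.
39 ÷ 18 = 2 complete bars with 3 left over.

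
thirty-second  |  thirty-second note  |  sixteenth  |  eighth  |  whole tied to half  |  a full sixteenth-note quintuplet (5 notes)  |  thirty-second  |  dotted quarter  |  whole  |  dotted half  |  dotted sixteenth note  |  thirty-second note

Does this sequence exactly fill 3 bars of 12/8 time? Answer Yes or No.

No

One bar of 12/8 = 48 thirty-second notes, so 3 bars = 144.
Express everything in thirty-second notes: thirty-second = 1; thirty-second note = 1; sixteenth = 2; eighth = 4; whole tied to half (whole + half) = 48; a full sixteenth-note quintuplet (5 notes) (five quintuplet sixteenths span one quarter) = 8; thirty-second = 1; dotted quarter = 12; whole = 32; dotted half = 24; dotted sixteenth note = 3; thirty-second note = 1.
Adding: 1 + 1 + 2 + 4 + 48 + 8 + 1 + 12 + 32 + 24 + 3 + 1 = 137.
137 falls short of 144, so the answer is No.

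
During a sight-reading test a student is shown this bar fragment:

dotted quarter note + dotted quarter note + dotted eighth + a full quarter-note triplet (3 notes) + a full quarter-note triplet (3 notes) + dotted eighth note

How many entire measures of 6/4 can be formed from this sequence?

One bar of 6/4 = 24 sixteenth notes.
Each duration in sixteenth notes: dotted quarter note = 6; dotted quarter note = 6; dotted eighth = 3; a full quarter-note triplet (3 notes) (three triplet quarters span one half) = 8; a full quarter-note triplet (3 notes) (three triplet quarters span one half) = 8; dotted eighth note = 3.
Sum: 6 + 6 + 3 + 8 + 8 + 3 = 34.
34 ÷ 24 = 1 complete bar with 10 left over.

1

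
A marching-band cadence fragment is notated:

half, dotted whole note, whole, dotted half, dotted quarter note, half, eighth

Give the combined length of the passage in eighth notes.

38

Working in eighth notes: half = 4; dotted whole note = 12; whole = 8; dotted half = 6; dotted quarter note = 3; half = 4; eighth = 1.
Total: 4 + 12 + 8 + 6 + 3 + 4 + 1 = 38 eighth notes.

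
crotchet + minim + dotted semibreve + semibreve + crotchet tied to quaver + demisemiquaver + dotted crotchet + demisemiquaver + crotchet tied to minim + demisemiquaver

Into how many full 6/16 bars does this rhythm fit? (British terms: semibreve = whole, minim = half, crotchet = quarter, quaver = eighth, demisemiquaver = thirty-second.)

One bar of 6/16 = 12 thirty-second notes.
Working in thirty-second notes: crotchet = 8; minim = 16; dotted semibreve = 48; semibreve = 32; crotchet tied to quaver (crotchet + quaver) = 12; demisemiquaver = 1; dotted crotchet = 12; demisemiquaver = 1; crotchet tied to minim (crotchet + minim) = 24; demisemiquaver = 1.
Sum: 8 + 16 + 48 + 32 + 12 + 1 + 12 + 1 + 24 + 1 = 155.
155 ÷ 12 = 12 complete bars with 11 left over.

12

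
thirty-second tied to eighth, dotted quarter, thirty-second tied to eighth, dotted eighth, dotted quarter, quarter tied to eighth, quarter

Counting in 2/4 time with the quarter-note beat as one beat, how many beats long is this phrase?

One quarter-note beat = 8 thirty-second notes.
Express everything in thirty-second notes: thirty-second tied to eighth (thirty-second + eighth) = 5; dotted quarter = 12; thirty-second tied to eighth (thirty-second + eighth) = 5; dotted eighth = 6; dotted quarter = 12; quarter tied to eighth (quarter + eighth) = 12; quarter = 8.
Total: 5 + 12 + 5 + 6 + 12 + 12 + 8 = 60.
60 ÷ 8 = 7.5 beats.

7.5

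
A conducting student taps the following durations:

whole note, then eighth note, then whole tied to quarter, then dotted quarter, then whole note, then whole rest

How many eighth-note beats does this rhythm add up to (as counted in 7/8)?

One eighth-note beat = 2 sixteenth notes.
Convert each value to sixteenth notes: whole note = 16; eighth note = 2; whole tied to quarter (whole + quarter) = 20; dotted quarter = 6; whole note = 16; whole rest = 16.
Adding: 16 + 2 + 20 + 6 + 16 + 16 = 76.
76 ÷ 2 = 38 beats.

38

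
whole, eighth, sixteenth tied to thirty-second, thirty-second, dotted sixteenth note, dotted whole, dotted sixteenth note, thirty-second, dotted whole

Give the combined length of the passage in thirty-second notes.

143

In thirty-second notes: whole = 32; eighth = 4; sixteenth tied to thirty-second (sixteenth + thirty-second) = 3; thirty-second = 1; dotted sixteenth note = 3; dotted whole = 48; dotted sixteenth note = 3; thirty-second = 1; dotted whole = 48.
Sum: 32 + 4 + 3 + 1 + 3 + 48 + 3 + 1 + 48 = 143 thirty-second notes.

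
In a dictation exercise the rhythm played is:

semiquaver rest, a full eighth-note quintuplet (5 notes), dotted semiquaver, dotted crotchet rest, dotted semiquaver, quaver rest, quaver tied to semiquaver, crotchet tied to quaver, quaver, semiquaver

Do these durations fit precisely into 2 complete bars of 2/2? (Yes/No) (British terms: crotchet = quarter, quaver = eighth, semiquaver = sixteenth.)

One bar of 2/2 = 32 thirty-second notes, so 2 bars = 64.
Express everything in thirty-second notes: semiquaver rest = 2; a full eighth-note quintuplet (5 notes) (five quintuplet eighths span one half) = 16; dotted semiquaver = 3; dotted crotchet rest = 12; dotted semiquaver = 3; quaver rest = 4; quaver tied to semiquaver (quaver + semiquaver) = 6; crotchet tied to quaver (crotchet + quaver) = 12; quaver = 4; semiquaver = 2.
Altogether 2 + 16 + 3 + 12 + 3 + 4 + 6 + 12 + 4 + 2 = 64.
64 equals 64, so the answer is Yes.

Yes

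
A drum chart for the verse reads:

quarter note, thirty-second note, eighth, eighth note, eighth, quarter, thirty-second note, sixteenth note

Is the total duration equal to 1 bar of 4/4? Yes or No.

Yes

One bar of 4/4 = 32 thirty-second notes.
Each duration in thirty-second notes: quarter note = 8; thirty-second note = 1; eighth = 4; eighth note = 4; eighth = 4; quarter = 8; thirty-second note = 1; sixteenth note = 2.
Sum: 8 + 1 + 4 + 4 + 4 + 8 + 1 + 2 = 32.
32 equals 32, so the answer is Yes.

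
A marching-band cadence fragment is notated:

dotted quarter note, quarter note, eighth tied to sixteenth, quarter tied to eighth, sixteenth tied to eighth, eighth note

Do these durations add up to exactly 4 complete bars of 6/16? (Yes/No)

One bar of 6/16 = 6 sixteenth notes, so 4 bars = 24.
Express everything in sixteenth notes: dotted quarter note = 6; quarter note = 4; eighth tied to sixteenth (eighth + sixteenth) = 3; quarter tied to eighth (quarter + eighth) = 6; sixteenth tied to eighth (sixteenth + eighth) = 3; eighth note = 2.
Total: 6 + 4 + 3 + 6 + 3 + 2 = 24.
24 equals 24, so the answer is Yes.

Yes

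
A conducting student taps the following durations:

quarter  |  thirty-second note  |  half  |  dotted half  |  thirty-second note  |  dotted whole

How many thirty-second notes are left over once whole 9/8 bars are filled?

26

One bar of 9/8 = 36 thirty-second notes.
Convert each value to thirty-second notes: quarter = 8; thirty-second note = 1; half = 16; dotted half = 24; thirty-second note = 1; dotted whole = 48.
Altogether 8 + 1 + 16 + 24 + 1 + 48 = 98.
98 ÷ 36 = 2 complete bars with 26 thirty-second notes remaining.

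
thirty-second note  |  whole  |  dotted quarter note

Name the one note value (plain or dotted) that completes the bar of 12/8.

The bar of 12/8 = 48 thirty-second notes.
In thirty-second notes: thirty-second note = 1; whole = 32; dotted quarter note = 12.
Altogether 1 + 32 + 12 = 45.
Remaining: 48 − 45 = 3 thirty-second notes, which is a dotted sixteenth note.

dotted sixteenth note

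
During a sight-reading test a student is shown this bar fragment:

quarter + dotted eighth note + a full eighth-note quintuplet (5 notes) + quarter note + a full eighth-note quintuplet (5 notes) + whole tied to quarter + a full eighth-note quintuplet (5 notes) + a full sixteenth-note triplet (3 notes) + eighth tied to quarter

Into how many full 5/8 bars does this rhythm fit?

6

One bar of 5/8 = 10 sixteenth notes.
Convert each value to sixteenth notes: quarter = 4; dotted eighth note = 3; a full eighth-note quintuplet (5 notes) (five quintuplet eighths span one half) = 8; quarter note = 4; a full eighth-note quintuplet (5 notes) (five quintuplet eighths span one half) = 8; whole tied to quarter (whole + quarter) = 20; a full eighth-note quintuplet (5 notes) (five quintuplet eighths span one half) = 8; a full sixteenth-note triplet (3 notes) (three triplet sixteenths span one eighth) = 2; eighth tied to quarter (eighth + quarter) = 6.
Altogether 4 + 3 + 8 + 4 + 8 + 20 + 8 + 2 + 6 = 63.
63 ÷ 10 = 6 complete bars with 3 left over.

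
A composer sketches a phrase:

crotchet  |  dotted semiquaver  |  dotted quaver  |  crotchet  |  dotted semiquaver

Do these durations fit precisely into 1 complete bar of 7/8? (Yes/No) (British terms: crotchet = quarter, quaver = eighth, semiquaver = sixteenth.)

One bar of 7/8 = 28 thirty-second notes.
Each duration in thirty-second notes: crotchet = 8; dotted semiquaver = 3; dotted quaver = 6; crotchet = 8; dotted semiquaver = 3.
Sum: 8 + 3 + 6 + 8 + 3 = 28.
28 equals 28, so the answer is Yes.

Yes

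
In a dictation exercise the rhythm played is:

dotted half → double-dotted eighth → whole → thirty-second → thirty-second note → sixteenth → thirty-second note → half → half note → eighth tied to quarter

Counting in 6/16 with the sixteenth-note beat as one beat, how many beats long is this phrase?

56

One sixteenth-note beat = 2 thirty-second notes.
Convert each value to thirty-second notes: dotted half = 24; double-dotted eighth = 7; whole = 32; thirty-second = 1; thirty-second note = 1; sixteenth = 2; thirty-second note = 1; half = 16; half note = 16; eighth tied to quarter (eighth + quarter) = 12.
Total: 24 + 7 + 32 + 1 + 1 + 2 + 1 + 16 + 16 + 12 = 112.
112 ÷ 2 = 56 beats.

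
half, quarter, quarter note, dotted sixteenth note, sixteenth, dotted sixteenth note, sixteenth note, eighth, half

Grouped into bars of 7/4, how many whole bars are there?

One bar of 7/4 = 56 thirty-second notes.
Express everything in thirty-second notes: half = 16; quarter = 8; quarter note = 8; dotted sixteenth note = 3; sixteenth = 2; dotted sixteenth note = 3; sixteenth note = 2; eighth = 4; half = 16.
Sum: 16 + 8 + 8 + 3 + 2 + 3 + 2 + 4 + 16 = 62.
62 ÷ 56 = 1 complete bar with 6 left over.

1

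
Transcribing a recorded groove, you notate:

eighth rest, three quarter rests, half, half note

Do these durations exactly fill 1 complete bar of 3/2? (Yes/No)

No

One bar of 3/2 = 12 eighth notes.
Working in eighth notes: eighth rest = 1; quarter rest = 2; quarter rest = 2; quarter rest = 2; half = 4; half note = 4.
Altogether 1 + 2 + 2 + 2 + 4 + 4 = 15.
15 exceeds 12, so the answer is No.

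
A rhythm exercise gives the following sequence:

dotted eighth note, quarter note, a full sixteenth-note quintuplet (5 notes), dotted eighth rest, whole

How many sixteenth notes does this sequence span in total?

30

Express everything in sixteenth notes: dotted eighth note = 3; quarter note = 4; a full sixteenth-note quintuplet (5 notes) (five quintuplet sixteenths span one quarter) = 4; dotted eighth rest = 3; whole = 16.
Sum: 3 + 4 + 4 + 3 + 16 = 30 sixteenth notes.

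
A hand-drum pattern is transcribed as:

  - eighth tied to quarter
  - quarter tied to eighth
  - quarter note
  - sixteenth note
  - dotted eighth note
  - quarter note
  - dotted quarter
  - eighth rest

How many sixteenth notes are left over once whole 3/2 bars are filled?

One bar of 3/2 = 24 sixteenth notes.
Working in sixteenth notes: eighth tied to quarter (eighth + quarter) = 6; quarter tied to eighth (quarter + eighth) = 6; quarter note = 4; sixteenth note = 1; dotted eighth note = 3; quarter note = 4; dotted quarter = 6; eighth rest = 2.
Total: 6 + 6 + 4 + 1 + 3 + 4 + 6 + 2 = 32.
32 ÷ 24 = 1 complete bar with 8 sixteenth notes remaining.

8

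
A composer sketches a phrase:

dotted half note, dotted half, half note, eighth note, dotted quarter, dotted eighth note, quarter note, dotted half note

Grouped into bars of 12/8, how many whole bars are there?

2

One bar of 12/8 = 24 sixteenth notes.
Convert each value to sixteenth notes: dotted half note = 12; dotted half = 12; half note = 8; eighth note = 2; dotted quarter = 6; dotted eighth note = 3; quarter note = 4; dotted half note = 12.
Sum: 12 + 12 + 8 + 2 + 6 + 3 + 4 + 12 = 59.
59 ÷ 24 = 2 complete bars with 11 left over.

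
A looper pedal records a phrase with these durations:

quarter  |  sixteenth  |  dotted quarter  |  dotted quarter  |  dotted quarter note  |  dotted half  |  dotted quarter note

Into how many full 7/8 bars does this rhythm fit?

2

One bar of 7/8 = 14 sixteenth notes.
In sixteenth notes: quarter = 4; sixteenth = 1; dotted quarter = 6; dotted quarter = 6; dotted quarter note = 6; dotted half = 12; dotted quarter note = 6.
Total: 4 + 1 + 6 + 6 + 6 + 12 + 6 = 41.
41 ÷ 14 = 2 complete bars with 13 left over.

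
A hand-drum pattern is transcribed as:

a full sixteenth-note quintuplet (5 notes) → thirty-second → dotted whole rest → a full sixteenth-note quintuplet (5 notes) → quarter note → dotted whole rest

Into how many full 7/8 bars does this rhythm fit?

4

One bar of 7/8 = 28 thirty-second notes.
Convert each value to thirty-second notes: a full sixteenth-note quintuplet (5 notes) (five quintuplet sixteenths span one quarter) = 8; thirty-second = 1; dotted whole rest = 48; a full sixteenth-note quintuplet (5 notes) (five quintuplet sixteenths span one quarter) = 8; quarter note = 8; dotted whole rest = 48.
Adding: 8 + 1 + 48 + 8 + 8 + 48 = 121.
121 ÷ 28 = 4 complete bars with 9 left over.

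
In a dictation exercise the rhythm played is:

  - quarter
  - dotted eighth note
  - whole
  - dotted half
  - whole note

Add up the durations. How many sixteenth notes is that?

Convert each value to sixteenth notes: quarter = 4; dotted eighth note = 3; whole = 16; dotted half = 12; whole note = 16.
Total: 4 + 3 + 16 + 12 + 16 = 51 sixteenth notes.

51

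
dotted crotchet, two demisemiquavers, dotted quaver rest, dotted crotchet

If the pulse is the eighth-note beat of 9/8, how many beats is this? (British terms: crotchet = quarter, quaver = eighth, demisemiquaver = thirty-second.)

One eighth-note beat = 4 thirty-second notes.
Express everything in thirty-second notes: dotted crotchet = 12; demisemiquaver = 1; demisemiquaver = 1; dotted quaver rest = 6; dotted crotchet = 12.
Adding: 12 + 1 + 1 + 6 + 12 = 32.
32 ÷ 4 = 8 beats.

8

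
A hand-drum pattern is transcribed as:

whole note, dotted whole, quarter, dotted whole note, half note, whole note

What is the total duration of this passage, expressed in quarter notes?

Working in quarter notes: whole note = 4; dotted whole = 6; quarter = 1; dotted whole note = 6; half note = 2; whole note = 4.
Total: 4 + 6 + 1 + 6 + 2 + 4 = 23 quarter notes.

23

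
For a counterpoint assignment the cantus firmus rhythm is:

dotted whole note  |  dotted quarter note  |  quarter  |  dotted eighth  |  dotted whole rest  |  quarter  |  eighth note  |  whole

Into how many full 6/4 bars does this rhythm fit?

3

One bar of 6/4 = 24 sixteenth notes.
Each duration in sixteenth notes: dotted whole note = 24; dotted quarter note = 6; quarter = 4; dotted eighth = 3; dotted whole rest = 24; quarter = 4; eighth note = 2; whole = 16.
Sum: 24 + 6 + 4 + 3 + 24 + 4 + 2 + 16 = 83.
83 ÷ 24 = 3 complete bars with 11 left over.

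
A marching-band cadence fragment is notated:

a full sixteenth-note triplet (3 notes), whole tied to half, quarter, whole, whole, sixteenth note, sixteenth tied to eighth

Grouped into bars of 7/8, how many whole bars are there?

4

One bar of 7/8 = 14 sixteenth notes.
Express everything in sixteenth notes: a full sixteenth-note triplet (3 notes) (three triplet sixteenths span one eighth) = 2; whole tied to half (whole + half) = 24; quarter = 4; whole = 16; whole = 16; sixteenth note = 1; sixteenth tied to eighth (sixteenth + eighth) = 3.
Altogether 2 + 24 + 4 + 16 + 16 + 1 + 3 = 66.
66 ÷ 14 = 4 complete bars with 10 left over.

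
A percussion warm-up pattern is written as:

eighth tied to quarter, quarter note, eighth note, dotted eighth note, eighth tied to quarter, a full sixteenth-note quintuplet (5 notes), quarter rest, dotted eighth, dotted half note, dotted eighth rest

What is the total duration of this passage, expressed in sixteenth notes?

Convert each value to sixteenth notes: eighth tied to quarter (eighth + quarter) = 6; quarter note = 4; eighth note = 2; dotted eighth note = 3; eighth tied to quarter (eighth + quarter) = 6; a full sixteenth-note quintuplet (5 notes) (five quintuplet sixteenths span one quarter) = 4; quarter rest = 4; dotted eighth = 3; dotted half note = 12; dotted eighth rest = 3.
Altogether 6 + 4 + 2 + 3 + 6 + 4 + 4 + 3 + 12 + 3 = 47 sixteenth notes.

47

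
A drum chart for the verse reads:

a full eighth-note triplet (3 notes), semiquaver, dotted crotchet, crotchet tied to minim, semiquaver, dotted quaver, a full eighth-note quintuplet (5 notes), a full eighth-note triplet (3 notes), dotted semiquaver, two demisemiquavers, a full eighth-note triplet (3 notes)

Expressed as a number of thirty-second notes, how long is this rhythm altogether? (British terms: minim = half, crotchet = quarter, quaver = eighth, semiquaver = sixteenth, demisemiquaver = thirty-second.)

91

Express everything in thirty-second notes: a full eighth-note triplet (3 notes) (three triplet eighths span one quarter) = 8; semiquaver = 2; dotted crotchet = 12; crotchet tied to minim (crotchet + minim) = 24; semiquaver = 2; dotted quaver = 6; a full eighth-note quintuplet (5 notes) (five quintuplet eighths span one half) = 16; a full eighth-note triplet (3 notes) (three triplet eighths span one quarter) = 8; dotted semiquaver = 3; demisemiquaver = 1; demisemiquaver = 1; a full eighth-note triplet (3 notes) (three triplet eighths span one quarter) = 8.
Sum: 8 + 2 + 12 + 24 + 2 + 6 + 16 + 8 + 3 + 1 + 1 + 8 = 91 thirty-second notes.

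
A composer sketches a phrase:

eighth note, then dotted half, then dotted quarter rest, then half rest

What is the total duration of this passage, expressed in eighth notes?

Each duration in eighth notes: eighth note = 1; dotted half = 6; dotted quarter rest = 3; half rest = 4.
Sum: 1 + 6 + 3 + 4 = 14 eighth notes.

14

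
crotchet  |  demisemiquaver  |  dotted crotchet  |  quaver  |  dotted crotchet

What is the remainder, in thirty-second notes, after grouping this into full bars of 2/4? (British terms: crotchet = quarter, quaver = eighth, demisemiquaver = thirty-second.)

5

One bar of 2/4 = 16 thirty-second notes.
Each duration in thirty-second notes: crotchet = 8; demisemiquaver = 1; dotted crotchet = 12; quaver = 4; dotted crotchet = 12.
Total: 8 + 1 + 12 + 4 + 12 = 37.
37 ÷ 16 = 2 complete bars with 5 thirty-second notes remaining.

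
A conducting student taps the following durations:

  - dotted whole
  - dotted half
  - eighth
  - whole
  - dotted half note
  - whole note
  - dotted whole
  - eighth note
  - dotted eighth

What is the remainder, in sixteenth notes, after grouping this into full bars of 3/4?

3

One bar of 3/4 = 12 sixteenth notes.
In sixteenth notes: dotted whole = 24; dotted half = 12; eighth = 2; whole = 16; dotted half note = 12; whole note = 16; dotted whole = 24; eighth note = 2; dotted eighth = 3.
Sum: 24 + 12 + 2 + 16 + 12 + 16 + 24 + 2 + 3 = 111.
111 ÷ 12 = 9 complete bars with 3 sixteenth notes remaining.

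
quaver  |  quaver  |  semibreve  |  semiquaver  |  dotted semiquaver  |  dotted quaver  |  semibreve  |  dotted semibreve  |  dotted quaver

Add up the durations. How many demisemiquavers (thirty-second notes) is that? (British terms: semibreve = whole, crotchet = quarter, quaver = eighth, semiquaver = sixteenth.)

Convert each value to thirty-second notes: quaver = 4; quaver = 4; semibreve = 32; semiquaver = 2; dotted semiquaver = 3; dotted quaver = 6; semibreve = 32; dotted semibreve = 48; dotted quaver = 6.
Sum: 4 + 4 + 32 + 2 + 3 + 6 + 32 + 48 + 6 = 137 thirty-second notes.

137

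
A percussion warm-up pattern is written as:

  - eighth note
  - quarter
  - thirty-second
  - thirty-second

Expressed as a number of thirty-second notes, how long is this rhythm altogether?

14

Convert each value to thirty-second notes: eighth note = 4; quarter = 8; thirty-second = 1; thirty-second = 1.
Altogether 4 + 8 + 1 + 1 = 14 thirty-second notes.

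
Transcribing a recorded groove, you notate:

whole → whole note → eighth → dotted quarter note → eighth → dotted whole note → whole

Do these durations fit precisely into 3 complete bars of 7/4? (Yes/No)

No

One bar of 7/4 = 14 eighth notes, so 3 bars = 42.
Convert each value to eighth notes: whole = 8; whole note = 8; eighth = 1; dotted quarter note = 3; eighth = 1; dotted whole note = 12; whole = 8.
Altogether 8 + 8 + 1 + 3 + 1 + 12 + 8 = 41.
41 falls short of 42, so the answer is No.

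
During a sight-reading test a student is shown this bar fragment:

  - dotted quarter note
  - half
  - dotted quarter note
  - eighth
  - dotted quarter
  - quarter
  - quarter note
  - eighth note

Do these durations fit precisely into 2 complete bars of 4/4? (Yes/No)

No

One bar of 4/4 = 8 eighth notes, so 2 bars = 16.
Convert each value to eighth notes: dotted quarter note = 3; half = 4; dotted quarter note = 3; eighth = 1; dotted quarter = 3; quarter = 2; quarter note = 2; eighth note = 1.
Adding: 3 + 4 + 3 + 1 + 3 + 2 + 2 + 1 = 19.
19 exceeds 16, so the answer is No.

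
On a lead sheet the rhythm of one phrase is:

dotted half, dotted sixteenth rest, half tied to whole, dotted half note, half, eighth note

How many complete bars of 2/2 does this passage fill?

3

One bar of 2/2 = 32 thirty-second notes.
Each duration in thirty-second notes: dotted half = 24; dotted sixteenth rest = 3; half tied to whole (half + whole) = 48; dotted half note = 24; half = 16; eighth note = 4.
Sum: 24 + 3 + 48 + 24 + 16 + 4 = 119.
119 ÷ 32 = 3 complete bars with 23 left over.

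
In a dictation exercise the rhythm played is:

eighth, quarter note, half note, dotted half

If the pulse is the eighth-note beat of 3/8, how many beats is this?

13

One eighth-note beat = 2 sixteenth notes.
Each duration in sixteenth notes: eighth = 2; quarter note = 4; half note = 8; dotted half = 12.
Altogether 2 + 4 + 8 + 12 = 26.
26 ÷ 2 = 13 beats.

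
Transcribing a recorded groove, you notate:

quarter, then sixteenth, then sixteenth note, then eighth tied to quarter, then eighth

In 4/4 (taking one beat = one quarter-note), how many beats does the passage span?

One quarter-note beat = 4 sixteenth notes.
In sixteenth notes: quarter = 4; sixteenth = 1; sixteenth note = 1; eighth tied to quarter (eighth + quarter) = 6; eighth = 2.
Total: 4 + 1 + 1 + 6 + 2 = 14.
14 ÷ 4 = 3.5 beats.

3.5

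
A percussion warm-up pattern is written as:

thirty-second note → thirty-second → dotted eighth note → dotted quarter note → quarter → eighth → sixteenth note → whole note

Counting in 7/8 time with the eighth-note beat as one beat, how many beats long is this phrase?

16.5

One eighth-note beat = 4 thirty-second notes.
Convert each value to thirty-second notes: thirty-second note = 1; thirty-second = 1; dotted eighth note = 6; dotted quarter note = 12; quarter = 8; eighth = 4; sixteenth note = 2; whole note = 32.
Altogether 1 + 1 + 6 + 12 + 8 + 4 + 2 + 32 = 66.
66 ÷ 4 = 16.5 beats.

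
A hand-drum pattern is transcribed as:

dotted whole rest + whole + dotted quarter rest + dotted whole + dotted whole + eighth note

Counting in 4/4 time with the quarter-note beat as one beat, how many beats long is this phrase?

24

One quarter-note beat = 2 eighth notes.
Convert each value to eighth notes: dotted whole rest = 12; whole = 8; dotted quarter rest = 3; dotted whole = 12; dotted whole = 12; eighth note = 1.
Total: 12 + 8 + 3 + 12 + 12 + 1 = 48.
48 ÷ 2 = 24 beats.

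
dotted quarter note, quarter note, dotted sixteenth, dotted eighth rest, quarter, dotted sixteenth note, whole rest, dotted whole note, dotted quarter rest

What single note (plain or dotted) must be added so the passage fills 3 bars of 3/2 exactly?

dotted quarter note

3 bars of 3/2 = 144 thirty-second notes.
Express everything in thirty-second notes: dotted quarter note = 12; quarter note = 8; dotted sixteenth = 3; dotted eighth rest = 6; quarter = 8; dotted sixteenth note = 3; whole rest = 32; dotted whole note = 48; dotted quarter rest = 12.
Total: 12 + 8 + 3 + 6 + 8 + 3 + 32 + 48 + 12 = 132.
Remaining: 144 − 132 = 12 thirty-second notes, which is a dotted quarter note.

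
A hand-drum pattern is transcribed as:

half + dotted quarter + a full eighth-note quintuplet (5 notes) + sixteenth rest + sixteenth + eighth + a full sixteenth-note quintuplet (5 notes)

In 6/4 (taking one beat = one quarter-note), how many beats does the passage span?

7.5

One quarter-note beat = 4 sixteenth notes.
Working in sixteenth notes: half = 8; dotted quarter = 6; a full eighth-note quintuplet (5 notes) (five quintuplet eighths span one half) = 8; sixteenth rest = 1; sixteenth = 1; eighth = 2; a full sixteenth-note quintuplet (5 notes) (five quintuplet sixteenths span one quarter) = 4.
Total: 8 + 6 + 8 + 1 + 1 + 2 + 4 = 30.
30 ÷ 4 = 7.5 beats.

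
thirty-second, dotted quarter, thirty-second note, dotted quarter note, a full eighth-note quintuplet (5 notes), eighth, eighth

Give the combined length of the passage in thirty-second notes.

Each duration in thirty-second notes: thirty-second = 1; dotted quarter = 12; thirty-second note = 1; dotted quarter note = 12; a full eighth-note quintuplet (5 notes) (five quintuplet eighths span one half) = 16; eighth = 4; eighth = 4.
Altogether 1 + 12 + 1 + 12 + 16 + 4 + 4 = 50 thirty-second notes.

50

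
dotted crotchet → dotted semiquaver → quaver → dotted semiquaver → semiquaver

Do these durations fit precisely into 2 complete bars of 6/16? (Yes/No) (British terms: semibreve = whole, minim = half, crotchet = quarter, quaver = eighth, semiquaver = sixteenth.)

One bar of 6/16 = 12 thirty-second notes, so 2 bars = 24.
Convert each value to thirty-second notes: dotted crotchet = 12; dotted semiquaver = 3; quaver = 4; dotted semiquaver = 3; semiquaver = 2.
Total: 12 + 3 + 4 + 3 + 2 = 24.
24 equals 24, so the answer is Yes.

Yes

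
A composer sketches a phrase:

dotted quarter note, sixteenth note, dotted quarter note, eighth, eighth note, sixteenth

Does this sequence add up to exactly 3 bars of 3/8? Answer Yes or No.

One bar of 3/8 = 6 sixteenth notes, so 3 bars = 18.
Working in sixteenth notes: dotted quarter note = 6; sixteenth note = 1; dotted quarter note = 6; eighth = 2; eighth note = 2; sixteenth = 1.
Adding: 6 + 1 + 6 + 2 + 2 + 1 = 18.
18 equals 18, so the answer is Yes.

Yes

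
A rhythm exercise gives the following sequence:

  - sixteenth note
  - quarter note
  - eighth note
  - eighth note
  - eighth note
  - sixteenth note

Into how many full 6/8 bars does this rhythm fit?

1

One bar of 6/8 = 12 sixteenth notes.
Working in sixteenth notes: sixteenth note = 1; quarter note = 4; eighth note = 2; eighth note = 2; eighth note = 2; sixteenth note = 1.
Altogether 1 + 4 + 2 + 2 + 2 + 1 = 12.
12 ÷ 12 = 1 complete bar with 0 left over.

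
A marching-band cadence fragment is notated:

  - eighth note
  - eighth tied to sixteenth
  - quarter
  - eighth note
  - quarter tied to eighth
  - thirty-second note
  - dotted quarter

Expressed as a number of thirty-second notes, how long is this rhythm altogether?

47

Each duration in thirty-second notes: eighth note = 4; eighth tied to sixteenth (eighth + sixteenth) = 6; quarter = 8; eighth note = 4; quarter tied to eighth (quarter + eighth) = 12; thirty-second note = 1; dotted quarter = 12.
Sum: 4 + 6 + 8 + 4 + 12 + 1 + 12 = 47 thirty-second notes.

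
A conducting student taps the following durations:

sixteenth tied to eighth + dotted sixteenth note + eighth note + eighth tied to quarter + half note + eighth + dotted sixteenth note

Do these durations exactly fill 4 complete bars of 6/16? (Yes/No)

One bar of 6/16 = 12 thirty-second notes, so 4 bars = 48.
Express everything in thirty-second notes: sixteenth tied to eighth (sixteenth + eighth) = 6; dotted sixteenth note = 3; eighth note = 4; eighth tied to quarter (eighth + quarter) = 12; half note = 16; eighth = 4; dotted sixteenth note = 3.
Adding: 6 + 3 + 4 + 12 + 16 + 4 + 3 = 48.
48 equals 48, so the answer is Yes.

Yes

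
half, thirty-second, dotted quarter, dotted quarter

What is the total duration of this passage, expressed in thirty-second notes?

Working in thirty-second notes: half = 16; thirty-second = 1; dotted quarter = 12; dotted quarter = 12.
Adding: 16 + 1 + 12 + 12 = 41 thirty-second notes.

41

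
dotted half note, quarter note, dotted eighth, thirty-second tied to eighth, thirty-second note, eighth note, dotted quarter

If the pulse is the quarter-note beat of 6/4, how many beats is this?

7.5

One quarter-note beat = 8 thirty-second notes.
Each duration in thirty-second notes: dotted half note = 24; quarter note = 8; dotted eighth = 6; thirty-second tied to eighth (thirty-second + eighth) = 5; thirty-second note = 1; eighth note = 4; dotted quarter = 12.
Sum: 24 + 8 + 6 + 5 + 1 + 4 + 12 = 60.
60 ÷ 8 = 7.5 beats.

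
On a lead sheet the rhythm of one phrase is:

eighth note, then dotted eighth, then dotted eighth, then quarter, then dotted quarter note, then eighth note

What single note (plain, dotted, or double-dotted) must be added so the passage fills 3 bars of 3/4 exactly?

whole note

3 bars of 3/4 = 36 sixteenth notes.
Working in sixteenth notes: eighth note = 2; dotted eighth = 3; dotted eighth = 3; quarter = 4; dotted quarter note = 6; eighth note = 2.
Altogether 2 + 3 + 3 + 4 + 6 + 2 = 20.
Remaining: 36 − 20 = 16 sixteenth notes, which is a whole note.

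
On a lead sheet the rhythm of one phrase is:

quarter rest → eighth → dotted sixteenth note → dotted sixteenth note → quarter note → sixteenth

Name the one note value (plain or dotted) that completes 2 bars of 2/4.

2 bars of 2/4 = 32 thirty-second notes.
In thirty-second notes: quarter rest = 8; eighth = 4; dotted sixteenth note = 3; dotted sixteenth note = 3; quarter note = 8; sixteenth = 2.
Adding: 8 + 4 + 3 + 3 + 8 + 2 = 28.
Remaining: 32 − 28 = 4 thirty-second notes, which is a eighth note.

eighth note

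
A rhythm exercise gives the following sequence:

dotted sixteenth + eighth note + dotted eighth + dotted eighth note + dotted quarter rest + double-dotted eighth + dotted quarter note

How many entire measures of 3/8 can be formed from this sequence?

One bar of 3/8 = 12 thirty-second notes.
Working in thirty-second notes: dotted sixteenth = 3; eighth note = 4; dotted eighth = 6; dotted eighth note = 6; dotted quarter rest = 12; double-dotted eighth = 7; dotted quarter note = 12.
Sum: 3 + 4 + 6 + 6 + 12 + 7 + 12 = 50.
50 ÷ 12 = 4 complete bars with 2 left over.

4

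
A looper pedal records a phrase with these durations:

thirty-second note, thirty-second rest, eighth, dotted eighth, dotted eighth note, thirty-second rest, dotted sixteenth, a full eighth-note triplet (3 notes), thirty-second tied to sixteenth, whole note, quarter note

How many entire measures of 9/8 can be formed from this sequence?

One bar of 9/8 = 36 thirty-second notes.
Express everything in thirty-second notes: thirty-second note = 1; thirty-second rest = 1; eighth = 4; dotted eighth = 6; dotted eighth note = 6; thirty-second rest = 1; dotted sixteenth = 3; a full eighth-note triplet (3 notes) (three triplet eighths span one quarter) = 8; thirty-second tied to sixteenth (thirty-second + sixteenth) = 3; whole note = 32; quarter note = 8.
Altogether 1 + 1 + 4 + 6 + 6 + 1 + 3 + 8 + 3 + 32 + 8 = 73.
73 ÷ 36 = 2 complete bars with 1 left over.

2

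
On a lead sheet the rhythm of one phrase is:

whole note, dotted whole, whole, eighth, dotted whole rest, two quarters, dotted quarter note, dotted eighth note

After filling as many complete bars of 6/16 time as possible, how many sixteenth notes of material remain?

3

One bar of 6/16 = 6 sixteenth notes.
Express everything in sixteenth notes: whole note = 16; dotted whole = 24; whole = 16; eighth = 2; dotted whole rest = 24; quarter = 4; quarter = 4; dotted quarter note = 6; dotted eighth note = 3.
Sum: 16 + 24 + 16 + 2 + 24 + 4 + 4 + 6 + 3 = 99.
99 ÷ 6 = 16 complete bars with 3 sixteenth notes remaining.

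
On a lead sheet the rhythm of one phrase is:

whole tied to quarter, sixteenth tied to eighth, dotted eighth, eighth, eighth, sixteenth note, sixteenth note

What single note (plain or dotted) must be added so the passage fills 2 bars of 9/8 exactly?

2 bars of 9/8 = 36 sixteenth notes.
Each duration in sixteenth notes: whole tied to quarter (whole + quarter) = 20; sixteenth tied to eighth (sixteenth + eighth) = 3; dotted eighth = 3; eighth = 2; eighth = 2; sixteenth note = 1; sixteenth note = 1.
Adding: 20 + 3 + 3 + 2 + 2 + 1 + 1 = 32.
Remaining: 36 − 32 = 4 sixteenth notes, which is a quarter note.

quarter note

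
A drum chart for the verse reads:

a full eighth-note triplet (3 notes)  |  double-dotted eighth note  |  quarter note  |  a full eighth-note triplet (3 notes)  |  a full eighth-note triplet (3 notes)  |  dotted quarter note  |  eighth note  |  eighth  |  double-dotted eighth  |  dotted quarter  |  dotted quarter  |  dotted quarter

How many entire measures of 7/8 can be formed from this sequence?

3

One bar of 7/8 = 28 thirty-second notes.
Convert each value to thirty-second notes: a full eighth-note triplet (3 notes) (three triplet eighths span one quarter) = 8; double-dotted eighth note = 7; quarter note = 8; a full eighth-note triplet (3 notes) (three triplet eighths span one quarter) = 8; a full eighth-note triplet (3 notes) (three triplet eighths span one quarter) = 8; dotted quarter note = 12; eighth note = 4; eighth = 4; double-dotted eighth = 7; dotted quarter = 12; dotted quarter = 12; dotted quarter = 12.
Total: 8 + 7 + 8 + 8 + 8 + 12 + 4 + 4 + 7 + 12 + 12 + 12 = 102.
102 ÷ 28 = 3 complete bars with 18 left over.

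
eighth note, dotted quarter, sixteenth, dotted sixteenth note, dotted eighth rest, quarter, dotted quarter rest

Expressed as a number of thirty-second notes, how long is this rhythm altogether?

Convert each value to thirty-second notes: eighth note = 4; dotted quarter = 12; sixteenth = 2; dotted sixteenth note = 3; dotted eighth rest = 6; quarter = 8; dotted quarter rest = 12.
Altogether 4 + 12 + 2 + 3 + 6 + 8 + 12 = 47 thirty-second notes.

47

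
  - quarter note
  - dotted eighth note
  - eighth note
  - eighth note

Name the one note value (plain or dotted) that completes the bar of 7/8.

dotted eighth note

The bar of 7/8 = 14 sixteenth notes.
Express everything in sixteenth notes: quarter note = 4; dotted eighth note = 3; eighth note = 2; eighth note = 2.
Total: 4 + 3 + 2 + 2 = 11.
Remaining: 14 − 11 = 3 sixteenth notes, which is a dotted eighth note.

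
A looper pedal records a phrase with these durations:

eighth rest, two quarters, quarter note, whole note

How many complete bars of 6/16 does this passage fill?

5

One bar of 6/16 = 3 eighth notes.
Working in eighth notes: eighth rest = 1; quarter = 2; quarter = 2; quarter note = 2; whole note = 8.
Total: 1 + 2 + 2 + 2 + 8 = 15.
15 ÷ 3 = 5 complete bars with 0 left over.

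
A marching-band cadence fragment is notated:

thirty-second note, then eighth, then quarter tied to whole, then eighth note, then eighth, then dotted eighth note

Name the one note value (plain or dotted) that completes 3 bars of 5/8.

thirty-second note

3 bars of 5/8 = 60 thirty-second notes.
In thirty-second notes: thirty-second note = 1; eighth = 4; quarter tied to whole (quarter + whole) = 40; eighth note = 4; eighth = 4; dotted eighth note = 6.
Adding: 1 + 4 + 40 + 4 + 4 + 6 = 59.
Remaining: 60 − 59 = 1 thirty-second note, which is a thirty-second note.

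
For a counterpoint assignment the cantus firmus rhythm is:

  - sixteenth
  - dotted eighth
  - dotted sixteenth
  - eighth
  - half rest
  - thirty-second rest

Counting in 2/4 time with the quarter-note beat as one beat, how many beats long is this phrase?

4

One quarter-note beat = 8 thirty-second notes.
Express everything in thirty-second notes: sixteenth = 2; dotted eighth = 6; dotted sixteenth = 3; eighth = 4; half rest = 16; thirty-second rest = 1.
Adding: 2 + 6 + 3 + 4 + 16 + 1 = 32.
32 ÷ 8 = 4 beats.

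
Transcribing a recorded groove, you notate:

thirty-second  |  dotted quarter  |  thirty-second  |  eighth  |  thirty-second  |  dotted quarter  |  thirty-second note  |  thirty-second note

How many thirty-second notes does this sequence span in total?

33

Working in thirty-second notes: thirty-second = 1; dotted quarter = 12; thirty-second = 1; eighth = 4; thirty-second = 1; dotted quarter = 12; thirty-second note = 1; thirty-second note = 1.
Altogether 1 + 12 + 1 + 4 + 1 + 12 + 1 + 1 = 33 thirty-second notes.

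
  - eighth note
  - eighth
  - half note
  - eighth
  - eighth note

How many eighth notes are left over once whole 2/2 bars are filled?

0

One bar of 2/2 = 8 eighth notes.
Each duration in eighth notes: eighth note = 1; eighth = 1; half note = 4; eighth = 1; eighth note = 1.
Altogether 1 + 1 + 4 + 1 + 1 = 8.
8 ÷ 8 = 1 complete bar with 0 eighth notes remaining.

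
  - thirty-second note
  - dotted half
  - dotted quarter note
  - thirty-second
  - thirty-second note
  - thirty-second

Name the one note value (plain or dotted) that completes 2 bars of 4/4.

dotted half note

2 bars of 4/4 = 64 thirty-second notes.
In thirty-second notes: thirty-second note = 1; dotted half = 24; dotted quarter note = 12; thirty-second = 1; thirty-second note = 1; thirty-second = 1.
Altogether 1 + 24 + 12 + 1 + 1 + 1 = 40.
Remaining: 64 − 40 = 24 thirty-second notes, which is a dotted half note.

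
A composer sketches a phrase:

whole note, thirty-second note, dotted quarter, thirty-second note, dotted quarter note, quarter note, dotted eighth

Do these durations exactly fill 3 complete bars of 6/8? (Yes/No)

Yes

One bar of 6/8 = 24 thirty-second notes, so 3 bars = 72.
Express everything in thirty-second notes: whole note = 32; thirty-second note = 1; dotted quarter = 12; thirty-second note = 1; dotted quarter note = 12; quarter note = 8; dotted eighth = 6.
Adding: 32 + 1 + 12 + 1 + 12 + 8 + 6 = 72.
72 equals 72, so the answer is Yes.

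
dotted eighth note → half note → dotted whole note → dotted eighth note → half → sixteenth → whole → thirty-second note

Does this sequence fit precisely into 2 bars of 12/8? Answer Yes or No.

One bar of 12/8 = 48 thirty-second notes, so 2 bars = 96.
Convert each value to thirty-second notes: dotted eighth note = 6; half note = 16; dotted whole note = 48; dotted eighth note = 6; half = 16; sixteenth = 2; whole = 32; thirty-second note = 1.
Total: 6 + 16 + 48 + 6 + 16 + 2 + 32 + 1 = 127.
127 exceeds 96, so the answer is No.

No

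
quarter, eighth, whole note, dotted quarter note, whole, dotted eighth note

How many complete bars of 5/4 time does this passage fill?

One bar of 5/4 = 20 sixteenth notes.
Each duration in sixteenth notes: quarter = 4; eighth = 2; whole note = 16; dotted quarter note = 6; whole = 16; dotted eighth note = 3.
Adding: 4 + 2 + 16 + 6 + 16 + 3 = 47.
47 ÷ 20 = 2 complete bars with 7 left over.

2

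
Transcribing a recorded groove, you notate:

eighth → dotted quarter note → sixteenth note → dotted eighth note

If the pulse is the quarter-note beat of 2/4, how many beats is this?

3

One quarter-note beat = 4 sixteenth notes.
Working in sixteenth notes: eighth = 2; dotted quarter note = 6; sixteenth note = 1; dotted eighth note = 3.
Altogether 2 + 6 + 1 + 3 = 12.
12 ÷ 4 = 3 beats.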